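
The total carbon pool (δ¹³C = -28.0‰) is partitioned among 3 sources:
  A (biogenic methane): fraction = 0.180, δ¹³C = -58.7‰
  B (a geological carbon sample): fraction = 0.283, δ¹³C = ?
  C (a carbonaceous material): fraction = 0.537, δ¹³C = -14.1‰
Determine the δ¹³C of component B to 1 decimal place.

Isotope mass balance: δ_bulk = Σ fᵢ·δᵢ.
-28.0 = 0.180×(-58.7) + 0.283×δ_B + 0.537×(-14.1)
0.283·δ_B = -28.0 − (-18.138) = -9.862
δ_B = -9.862 / 0.283 = -34.85‰

-34.8‰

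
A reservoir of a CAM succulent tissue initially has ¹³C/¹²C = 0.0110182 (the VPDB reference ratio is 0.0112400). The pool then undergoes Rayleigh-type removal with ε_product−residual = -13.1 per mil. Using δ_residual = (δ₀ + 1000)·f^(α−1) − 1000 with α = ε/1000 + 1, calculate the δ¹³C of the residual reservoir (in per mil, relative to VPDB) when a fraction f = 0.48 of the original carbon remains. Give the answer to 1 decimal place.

-10.3 per mil

δ₀ = (0.0110182/0.0112400 − 1)×1000 = (0.980267 − 1)×1000 = -19.733 per mil
α − 1 = ε/1000 = -0.0131
f^(α−1) = 0.48^(-0.0131) = 1.009661
δ_res = (-19.733 + 1000) × 1.009661 − 1000 = 989.738 − 1000 = -10.26 per mil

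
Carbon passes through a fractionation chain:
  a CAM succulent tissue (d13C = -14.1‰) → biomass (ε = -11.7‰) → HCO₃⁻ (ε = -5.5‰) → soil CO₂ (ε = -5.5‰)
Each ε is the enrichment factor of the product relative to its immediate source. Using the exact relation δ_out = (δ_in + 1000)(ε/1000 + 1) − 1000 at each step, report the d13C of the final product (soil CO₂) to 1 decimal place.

-36.3‰

step 1: δ = (-14.10 + 1000)·(-11.7/1000 + 1) − 1000 = -25.64‰
step 2: δ = (-25.64 + 1000)·(-5.5/1000 + 1) − 1000 = -30.99‰
step 3: δ = (-30.99 + 1000)·(-5.5/1000 + 1) − 1000 = -36.32‰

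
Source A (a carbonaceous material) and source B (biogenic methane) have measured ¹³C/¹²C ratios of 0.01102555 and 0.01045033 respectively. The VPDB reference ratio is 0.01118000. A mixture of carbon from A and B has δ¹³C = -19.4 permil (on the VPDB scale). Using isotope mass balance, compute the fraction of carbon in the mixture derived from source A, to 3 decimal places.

δ_A = (0.01102555/0.01118000 − 1)×1000 = (0.986185 − 1)×1000 = -13.815 permil
δ_B = (0.01045033/0.01118000 − 1)×1000 = (0.934734 − 1)×1000 = -65.266 permil
f_A = (δ_mix − δ_B)/(δ_A − δ_B) = (-19.4 − (-65.266))/(-13.815 − (-65.266))
f_A = 45.866 / 51.451 = 0.8914

0.891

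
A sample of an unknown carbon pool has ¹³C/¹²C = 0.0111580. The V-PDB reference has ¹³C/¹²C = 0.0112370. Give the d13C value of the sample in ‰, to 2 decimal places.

-7.03‰

d13C = (R_sample / R_standard − 1) × 1000
R_sample / R_standard = 0.0111580 / 0.0112370 = 0.992970
d13C = (0.992970 − 1) × 1000 = -7.030‰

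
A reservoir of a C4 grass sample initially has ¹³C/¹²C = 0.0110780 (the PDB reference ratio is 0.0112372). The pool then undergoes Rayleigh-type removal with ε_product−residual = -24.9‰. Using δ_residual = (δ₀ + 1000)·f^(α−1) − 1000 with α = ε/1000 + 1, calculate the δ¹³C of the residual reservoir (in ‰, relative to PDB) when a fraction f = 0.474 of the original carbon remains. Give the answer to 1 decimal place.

δ₀ = (0.0110780/0.0112372 − 1)×1000 = (0.985833 − 1)×1000 = -14.167‰
α − 1 = ε/1000 = -0.0249
f^(α−1) = 0.474^(-0.0249) = 1.018763
δ_res = (-14.167 + 1000) × 1.018763 − 1000 = 1004.330 − 1000 = 4.33‰

4.3‰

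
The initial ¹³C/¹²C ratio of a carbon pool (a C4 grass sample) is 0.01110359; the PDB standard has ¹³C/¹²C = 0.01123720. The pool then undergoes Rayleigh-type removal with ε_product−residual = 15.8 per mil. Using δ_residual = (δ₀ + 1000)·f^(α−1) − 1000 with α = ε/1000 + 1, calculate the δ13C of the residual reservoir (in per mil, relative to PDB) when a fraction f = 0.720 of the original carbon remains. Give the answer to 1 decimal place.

δ₀ = (0.01110359/0.01123720 − 1)×1000 = (0.988110 − 1)×1000 = -11.890 per mil
α − 1 = ε/1000 = 0.0158
f^(α−1) = 0.720^(0.0158) = 0.994823
δ_res = (-11.890 + 1000) × 0.994823 − 1000 = 982.995 − 1000 = -17.01 per mil

-17.0 per mil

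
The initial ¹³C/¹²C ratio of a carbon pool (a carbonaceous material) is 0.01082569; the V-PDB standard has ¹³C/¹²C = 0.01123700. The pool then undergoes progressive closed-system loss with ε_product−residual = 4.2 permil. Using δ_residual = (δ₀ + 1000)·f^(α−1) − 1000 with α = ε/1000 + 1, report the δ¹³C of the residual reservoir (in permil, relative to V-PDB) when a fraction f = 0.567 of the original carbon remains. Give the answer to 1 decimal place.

-38.9 permil

δ₀ = (0.01082569/0.01123700 − 1)×1000 = (0.963397 − 1)×1000 = -36.603 permil
α − 1 = ε/1000 = 0.0042
f^(α−1) = 0.567^(0.0042) = 0.997620
δ_res = (-36.603 + 1000) × 0.997620 − 1000 = 961.104 − 1000 = -38.90 permil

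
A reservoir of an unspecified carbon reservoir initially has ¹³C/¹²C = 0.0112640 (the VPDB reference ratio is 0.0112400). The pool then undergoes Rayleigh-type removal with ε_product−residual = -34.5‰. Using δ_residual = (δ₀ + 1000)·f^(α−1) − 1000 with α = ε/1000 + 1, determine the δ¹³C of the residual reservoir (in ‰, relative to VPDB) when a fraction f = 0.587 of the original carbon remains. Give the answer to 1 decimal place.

δ₀ = (0.0112640/0.0112400 − 1)×1000 = (1.002135 − 1)×1000 = 2.135‰
α − 1 = ε/1000 = -0.0345
f^(α−1) = 0.587^(-0.0345) = 1.018549
δ_res = (2.135 + 1000) × 1.018549 − 1000 = 1020.724 − 1000 = 20.72‰

20.7‰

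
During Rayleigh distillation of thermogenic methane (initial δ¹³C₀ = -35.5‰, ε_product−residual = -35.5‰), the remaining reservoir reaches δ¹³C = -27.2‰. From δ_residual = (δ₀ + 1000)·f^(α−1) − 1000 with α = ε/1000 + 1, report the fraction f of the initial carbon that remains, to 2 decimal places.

α − 1 = ε/1000 = -0.0355
(δ_res + 1000)/(δ₀ + 1000) = (-27.2 + 1000)/(-35.5 + 1000) = 972.8/964.5 = 1.008605
f = 1.008605^(1/-0.0355) = exp(ln(1.008605)/-0.0355) = exp(0.00857/-0.0355)
f = exp(-0.2414) = 0.7855

0.79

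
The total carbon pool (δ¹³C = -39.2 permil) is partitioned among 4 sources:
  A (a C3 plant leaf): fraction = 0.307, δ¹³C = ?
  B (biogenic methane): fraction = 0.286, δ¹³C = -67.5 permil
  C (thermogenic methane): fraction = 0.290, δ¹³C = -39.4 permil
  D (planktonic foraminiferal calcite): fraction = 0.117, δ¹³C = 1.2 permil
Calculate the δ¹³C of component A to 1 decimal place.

Isotope mass balance: δ_bulk = Σ fᵢ·δᵢ.
-39.2 = 0.307×δ_A + 0.286×(-67.5) + 0.290×(-39.4) + 0.117×(1.2)
0.307·δ_A = -39.2 − (-30.591) = -8.609
δ_A = -8.609 / 0.307 = -28.04 permil

-28.0 permil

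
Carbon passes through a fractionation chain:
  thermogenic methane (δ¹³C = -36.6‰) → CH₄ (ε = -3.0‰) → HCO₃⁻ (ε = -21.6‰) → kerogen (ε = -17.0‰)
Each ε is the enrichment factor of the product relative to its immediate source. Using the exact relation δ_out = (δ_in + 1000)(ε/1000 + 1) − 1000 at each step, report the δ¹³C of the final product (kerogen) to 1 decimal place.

step 1: δ = (-36.60 + 1000)·(-3.0/1000 + 1) − 1000 = -39.49‰
step 2: δ = (-39.49 + 1000)·(-21.6/1000 + 1) − 1000 = -60.24‰
step 3: δ = (-60.24 + 1000)·(-17.0/1000 + 1) − 1000 = -76.21‰

-76.2‰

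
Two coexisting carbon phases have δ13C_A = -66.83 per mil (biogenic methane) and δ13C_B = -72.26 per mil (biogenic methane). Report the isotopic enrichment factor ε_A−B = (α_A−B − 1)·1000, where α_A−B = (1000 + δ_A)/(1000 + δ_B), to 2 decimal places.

α_A−B = (1000 + -66.83) / (1000 + -72.26) = 933.17 / 927.74 = 1.005853
ε_A−B = (1.005853 − 1) × 1000 = 5.853 per mil
(The approximation ε ≈ δ_A − δ_B would give 5.43 per mil.)

5.85 per mil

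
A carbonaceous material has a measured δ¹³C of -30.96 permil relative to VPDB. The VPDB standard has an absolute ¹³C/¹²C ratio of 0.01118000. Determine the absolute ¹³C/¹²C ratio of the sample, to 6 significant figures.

0.0108339

R_sample = R_standard × (δ¹³C/1000 + 1)
R_sample = 0.01118000 × (-30.96/1000 + 1) = 0.01118000 × 0.969040
R_sample = 0.0108339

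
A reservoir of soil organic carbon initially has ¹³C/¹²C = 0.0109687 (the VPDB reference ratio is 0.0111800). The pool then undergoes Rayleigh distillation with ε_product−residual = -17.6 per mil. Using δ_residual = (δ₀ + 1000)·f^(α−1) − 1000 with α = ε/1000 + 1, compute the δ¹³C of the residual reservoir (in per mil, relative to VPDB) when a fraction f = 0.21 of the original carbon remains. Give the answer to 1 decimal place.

δ₀ = (0.0109687/0.0111800 − 1)×1000 = (0.981100 − 1)×1000 = -18.900 per mil
α − 1 = ε/1000 = -0.0176
f^(α−1) = 0.21^(-0.0176) = 1.027848
δ_res = (-18.900 + 1000) × 1.027848 − 1000 = 1008.422 − 1000 = 8.42 per mil

8.4 per mil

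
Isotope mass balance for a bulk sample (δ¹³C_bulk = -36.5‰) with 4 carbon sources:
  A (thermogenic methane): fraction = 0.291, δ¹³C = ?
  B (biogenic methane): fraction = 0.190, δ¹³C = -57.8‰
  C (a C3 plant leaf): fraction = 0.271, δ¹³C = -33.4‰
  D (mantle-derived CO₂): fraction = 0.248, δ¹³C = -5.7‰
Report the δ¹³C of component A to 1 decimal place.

-51.7‰

Isotope mass balance: δ_bulk = Σ fᵢ·δᵢ.
-36.5 = 0.291×δ_A + 0.190×(-57.8) + 0.271×(-33.4) + 0.248×(-5.7)
0.291·δ_A = -36.5 − (-21.447) = -15.053
δ_A = -15.053 / 0.291 = -51.73‰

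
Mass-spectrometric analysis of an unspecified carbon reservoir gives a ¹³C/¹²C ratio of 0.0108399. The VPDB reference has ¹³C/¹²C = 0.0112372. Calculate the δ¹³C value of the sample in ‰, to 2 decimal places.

-35.36‰

δ¹³C = (R_sample / R_standard − 1) × 1000
R_sample / R_standard = 0.0108399 / 0.0112372 = 0.964644
δ¹³C = (0.964644 − 1) × 1000 = -35.356‰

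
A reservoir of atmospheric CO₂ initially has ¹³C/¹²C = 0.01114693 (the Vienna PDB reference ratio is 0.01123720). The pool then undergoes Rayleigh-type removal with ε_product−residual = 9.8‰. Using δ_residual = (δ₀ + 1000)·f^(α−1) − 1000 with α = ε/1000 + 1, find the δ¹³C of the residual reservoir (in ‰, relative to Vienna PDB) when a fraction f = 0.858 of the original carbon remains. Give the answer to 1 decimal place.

-9.5‰

δ₀ = (0.01114693/0.01123720 − 1)×1000 = (0.991967 − 1)×1000 = -8.033‰
α − 1 = ε/1000 = 0.0098
f^(α−1) = 0.858^(0.0098) = 0.998500
δ_res = (-8.033 + 1000) × 0.998500 − 1000 = 990.479 − 1000 = -9.52‰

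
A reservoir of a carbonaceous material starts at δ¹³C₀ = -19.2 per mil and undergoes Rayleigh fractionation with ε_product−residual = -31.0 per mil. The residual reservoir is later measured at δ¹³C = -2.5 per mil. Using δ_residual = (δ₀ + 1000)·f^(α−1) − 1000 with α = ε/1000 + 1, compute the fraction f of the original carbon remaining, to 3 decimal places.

α − 1 = ε/1000 = -0.0310
(δ_res + 1000)/(δ₀ + 1000) = (-2.5 + 1000)/(-19.2 + 1000) = 997.5/980.8 = 1.017027
f = 1.017027^(1/-0.0310) = exp(ln(1.017027)/-0.0310) = exp(0.01688/-0.0310)
f = exp(-0.5446) = 0.5801

0.580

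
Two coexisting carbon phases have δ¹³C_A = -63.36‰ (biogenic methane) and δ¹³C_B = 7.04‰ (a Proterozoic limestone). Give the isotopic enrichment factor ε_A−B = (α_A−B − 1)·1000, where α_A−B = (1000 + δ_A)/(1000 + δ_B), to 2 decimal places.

-69.91‰

α_A−B = (1000 + -63.36) / (1000 + 7.04) = 936.64 / 1007.04 = 0.930092
ε_A−B = (0.930092 − 1) × 1000 = -69.908‰
(The approximation ε ≈ δ_A − δ_B would give -70.40‰.)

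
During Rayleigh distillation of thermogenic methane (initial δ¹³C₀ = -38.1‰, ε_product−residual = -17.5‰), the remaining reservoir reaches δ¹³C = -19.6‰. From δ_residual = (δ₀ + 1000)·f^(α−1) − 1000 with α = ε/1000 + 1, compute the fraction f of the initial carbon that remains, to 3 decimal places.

0.337

α − 1 = ε/1000 = -0.0175
(δ_res + 1000)/(δ₀ + 1000) = (-19.6 + 1000)/(-38.1 + 1000) = 980.4/961.9 = 1.019233
f = 1.019233^(1/-0.0175) = exp(ln(1.019233)/-0.0175) = exp(0.01905/-0.0175)
f = exp(-1.0886) = 0.3367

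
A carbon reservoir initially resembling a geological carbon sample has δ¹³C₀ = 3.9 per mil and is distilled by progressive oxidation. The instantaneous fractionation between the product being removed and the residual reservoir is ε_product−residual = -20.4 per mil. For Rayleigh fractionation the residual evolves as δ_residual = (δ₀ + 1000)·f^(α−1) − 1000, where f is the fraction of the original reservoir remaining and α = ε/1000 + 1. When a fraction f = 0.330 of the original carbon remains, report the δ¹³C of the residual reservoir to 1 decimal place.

26.9 per mil

Rayleigh residual: δ_res = (δ₀ + 1000)·f^(α−1) − 1000
α = ε/1000 + 1 = 0.97960, so α − 1 = -0.02040
f^(α−1) = 0.330^(-0.02040) = 1.022874
δ_res = (3.9 + 1000) × 1.022874 − 1000 = 1026.864 − 1000 = 26.86 per mil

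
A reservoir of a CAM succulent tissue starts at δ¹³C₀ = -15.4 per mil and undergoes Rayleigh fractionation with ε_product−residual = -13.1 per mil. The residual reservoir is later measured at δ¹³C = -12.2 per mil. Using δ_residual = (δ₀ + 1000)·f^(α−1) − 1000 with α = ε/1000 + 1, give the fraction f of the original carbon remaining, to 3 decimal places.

0.781

α − 1 = ε/1000 = -0.0131
(δ_res + 1000)/(δ₀ + 1000) = (-12.2 + 1000)/(-15.4 + 1000) = 987.8/984.6 = 1.003250
f = 1.003250^(1/-0.0131) = exp(ln(1.003250)/-0.0131) = exp(0.00324/-0.0131)
f = exp(-0.2477) = 0.7806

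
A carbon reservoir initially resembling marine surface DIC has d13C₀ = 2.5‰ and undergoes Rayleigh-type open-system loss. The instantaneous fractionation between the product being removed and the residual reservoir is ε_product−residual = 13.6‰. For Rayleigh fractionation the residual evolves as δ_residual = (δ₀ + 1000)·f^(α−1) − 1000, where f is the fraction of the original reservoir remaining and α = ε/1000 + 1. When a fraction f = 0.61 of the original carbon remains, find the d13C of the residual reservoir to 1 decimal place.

-4.2‰

Rayleigh residual: δ_res = (δ₀ + 1000)·f^(α−1) − 1000
α = ε/1000 + 1 = 1.01360, so α − 1 = 0.01360
f^(α−1) = 0.61^(0.01360) = 0.993300
δ_res = (2.5 + 1000) × 0.993300 − 1000 = 995.783 − 1000 = -4.22‰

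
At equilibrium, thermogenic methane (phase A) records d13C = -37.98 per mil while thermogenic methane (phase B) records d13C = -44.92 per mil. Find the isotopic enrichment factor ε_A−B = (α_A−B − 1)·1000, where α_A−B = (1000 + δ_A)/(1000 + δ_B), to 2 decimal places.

7.27 per mil

α_A−B = (1000 + -37.98) / (1000 + -44.92) = 962.02 / 955.08 = 1.007266
ε_A−B = (1.007266 − 1) × 1000 = 7.266 per mil
(The approximation ε ≈ δ_A − δ_B would give 6.94 per mil.)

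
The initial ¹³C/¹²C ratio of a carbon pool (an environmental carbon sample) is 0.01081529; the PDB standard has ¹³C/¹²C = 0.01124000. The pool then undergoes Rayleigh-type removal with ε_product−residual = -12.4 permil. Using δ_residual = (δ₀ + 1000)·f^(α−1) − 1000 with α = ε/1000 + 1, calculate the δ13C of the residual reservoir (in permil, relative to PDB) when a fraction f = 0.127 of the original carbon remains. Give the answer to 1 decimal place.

-12.8 permil

δ₀ = (0.01081529/0.01124000 − 1)×1000 = (0.962214 − 1)×1000 = -37.786 permil
α − 1 = ε/1000 = -0.0124
f^(α−1) = 0.127^(-0.0124) = 1.025918
δ_res = (-37.786 + 1000) × 1.025918 − 1000 = 987.154 − 1000 = -12.85 permil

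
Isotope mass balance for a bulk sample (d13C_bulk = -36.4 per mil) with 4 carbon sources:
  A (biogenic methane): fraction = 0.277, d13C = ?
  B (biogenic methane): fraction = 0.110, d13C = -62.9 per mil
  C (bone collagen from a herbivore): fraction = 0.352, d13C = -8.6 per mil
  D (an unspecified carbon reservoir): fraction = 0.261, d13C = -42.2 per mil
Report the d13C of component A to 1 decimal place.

Isotope mass balance: δ_bulk = Σ fᵢ·δᵢ.
-36.4 = 0.277×δ_A + 0.110×(-62.9) + 0.352×(-8.6) + 0.261×(-42.2)
0.277·δ_A = -36.4 − (-20.960) = -15.440
δ_A = -15.440 / 0.277 = -55.74 per mil

-55.7 per mil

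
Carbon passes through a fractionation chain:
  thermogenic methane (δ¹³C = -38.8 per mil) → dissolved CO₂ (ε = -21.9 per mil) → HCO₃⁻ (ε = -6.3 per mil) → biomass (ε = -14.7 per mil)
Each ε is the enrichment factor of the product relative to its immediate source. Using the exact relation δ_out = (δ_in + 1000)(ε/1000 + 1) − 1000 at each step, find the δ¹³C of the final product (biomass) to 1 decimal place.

step 1: δ = (-38.80 + 1000)·(-21.9/1000 + 1) − 1000 = -59.85 per mil
step 2: δ = (-59.85 + 1000)·(-6.3/1000 + 1) − 1000 = -65.77 per mil
step 3: δ = (-65.77 + 1000)·(-14.7/1000 + 1) − 1000 = -79.51 per mil

-79.5 per mil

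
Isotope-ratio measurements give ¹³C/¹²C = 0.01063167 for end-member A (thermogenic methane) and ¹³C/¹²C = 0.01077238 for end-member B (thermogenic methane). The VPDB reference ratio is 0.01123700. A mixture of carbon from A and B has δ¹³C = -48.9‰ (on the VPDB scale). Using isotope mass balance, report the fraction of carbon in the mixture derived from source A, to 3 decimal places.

δ_A = (0.01063167/0.01123700 − 1)×1000 = (0.946131 − 1)×1000 = -53.869‰
δ_B = (0.01077238/0.01123700 − 1)×1000 = (0.958653 − 1)×1000 = -41.347‰
f_A = (δ_mix − δ_B)/(δ_A − δ_B) = (-48.9 − (-41.347))/(-53.869 − (-41.347))
f_A = -7.553 / -12.522 = 0.6032

0.603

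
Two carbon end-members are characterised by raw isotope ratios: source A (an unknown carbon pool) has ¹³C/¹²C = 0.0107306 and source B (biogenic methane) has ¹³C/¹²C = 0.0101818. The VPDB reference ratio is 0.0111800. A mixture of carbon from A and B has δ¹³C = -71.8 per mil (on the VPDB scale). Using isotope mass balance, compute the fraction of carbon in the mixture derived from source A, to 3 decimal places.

δ_A = (0.0107306/0.0111800 − 1)×1000 = (0.959803 − 1)×1000 = -40.197 per mil
δ_B = (0.0101818/0.0111800 − 1)×1000 = (0.910716 − 1)×1000 = -89.284 per mil
f_A = (δ_mix − δ_B)/(δ_A − δ_B) = (-71.8 − (-89.284))/(-40.197 − (-89.284))
f_A = 17.484 / 49.088 = 0.3562

0.356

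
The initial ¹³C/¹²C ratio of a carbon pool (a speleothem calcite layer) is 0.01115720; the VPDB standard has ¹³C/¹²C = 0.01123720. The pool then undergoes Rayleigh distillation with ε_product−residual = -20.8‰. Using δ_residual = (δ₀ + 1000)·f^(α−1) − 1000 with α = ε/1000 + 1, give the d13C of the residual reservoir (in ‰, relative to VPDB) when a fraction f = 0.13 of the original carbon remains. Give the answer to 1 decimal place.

δ₀ = (0.01115720/0.01123720 − 1)×1000 = (0.992881 − 1)×1000 = -7.119‰
α − 1 = ε/1000 = -0.0208
f^(α−1) = 0.13^(-0.0208) = 1.043350
δ_res = (-7.119 + 1000) × 1.043350 − 1000 = 1035.922 − 1000 = 35.92‰

35.9‰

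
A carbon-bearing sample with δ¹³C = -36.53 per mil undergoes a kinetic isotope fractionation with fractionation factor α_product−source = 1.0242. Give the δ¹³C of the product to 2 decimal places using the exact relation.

-13.21 per mil

δ_product = (δ_source + 1000)·α − 1000
δ_product = (-36.53 + 1000) × 1.0242 − 1000
δ_product = 986.786 − 1000 = -13.214 per mil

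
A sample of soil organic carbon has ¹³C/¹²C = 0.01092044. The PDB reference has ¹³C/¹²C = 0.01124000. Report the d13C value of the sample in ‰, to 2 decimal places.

d13C = (R_sample / R_standard − 1) × 1000
R_sample / R_standard = 0.01092044 / 0.01124000 = 0.971569
d13C = (0.971569 − 1) × 1000 = -28.431‰

-28.43‰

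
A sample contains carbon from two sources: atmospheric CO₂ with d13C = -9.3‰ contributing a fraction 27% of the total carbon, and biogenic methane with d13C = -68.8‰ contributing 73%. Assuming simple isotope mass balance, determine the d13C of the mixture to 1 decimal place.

δ_mix = f_A·δ_A + f_B·δ_B
δ_mix = 0.27 × (-9.3) + 0.73 × (-68.8)
δ_mix = -2.51 + -50.22 = -52.73‰

-52.7‰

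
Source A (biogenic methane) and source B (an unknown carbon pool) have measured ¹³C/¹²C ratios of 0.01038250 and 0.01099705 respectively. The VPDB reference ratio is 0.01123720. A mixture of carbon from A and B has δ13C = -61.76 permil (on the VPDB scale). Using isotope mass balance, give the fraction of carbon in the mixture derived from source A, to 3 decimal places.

δ_A = (0.01038250/0.01123720 − 1)×1000 = (0.923940 − 1)×1000 = -76.060 permil
δ_B = (0.01099705/0.01123720 − 1)×1000 = (0.978629 − 1)×1000 = -21.371 permil
f_A = (δ_mix − δ_B)/(δ_A − δ_B) = (-61.76 − (-21.371))/(-76.060 − (-21.371))
f_A = -40.389 / -54.689 = 0.7385

0.739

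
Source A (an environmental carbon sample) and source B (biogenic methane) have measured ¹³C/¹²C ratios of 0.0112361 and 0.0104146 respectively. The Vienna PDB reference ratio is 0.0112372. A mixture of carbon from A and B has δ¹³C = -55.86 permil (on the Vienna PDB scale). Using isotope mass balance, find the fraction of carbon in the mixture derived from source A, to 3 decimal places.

δ_A = (0.0112361/0.0112372 − 1)×1000 = (0.999902 − 1)×1000 = -0.098 permil
δ_B = (0.0104146/0.0112372 − 1)×1000 = (0.926797 − 1)×1000 = -73.203 permil
f_A = (δ_mix − δ_B)/(δ_A − δ_B) = (-55.86 − (-73.203))/(-0.098 − (-73.203))
f_A = 17.343 / 73.105 = 0.2372

0.237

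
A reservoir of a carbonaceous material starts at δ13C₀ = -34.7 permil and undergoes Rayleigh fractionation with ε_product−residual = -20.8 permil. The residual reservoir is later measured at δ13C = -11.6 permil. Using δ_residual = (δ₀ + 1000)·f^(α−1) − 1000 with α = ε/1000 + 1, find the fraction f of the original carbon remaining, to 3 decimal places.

α − 1 = ε/1000 = -0.0208
(δ_res + 1000)/(δ₀ + 1000) = (-11.6 + 1000)/(-34.7 + 1000) = 988.4/965.3 = 1.023930
f = 1.023930^(1/-0.0208) = exp(ln(1.023930)/-0.0208) = exp(0.02365/-0.0208)
f = exp(-1.1369) = 0.3208

0.321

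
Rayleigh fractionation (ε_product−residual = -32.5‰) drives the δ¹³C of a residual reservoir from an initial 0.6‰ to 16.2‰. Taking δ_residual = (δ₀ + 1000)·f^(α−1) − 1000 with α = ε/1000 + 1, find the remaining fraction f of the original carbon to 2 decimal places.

0.62

α − 1 = ε/1000 = -0.0325
(δ_res + 1000)/(δ₀ + 1000) = (16.2 + 1000)/(0.6 + 1000) = 1016.2/1000.6 = 1.015591
f = 1.015591^(1/-0.0325) = exp(ln(1.015591)/-0.0325) = exp(0.01547/-0.0325)
f = exp(-0.4760) = 0.6213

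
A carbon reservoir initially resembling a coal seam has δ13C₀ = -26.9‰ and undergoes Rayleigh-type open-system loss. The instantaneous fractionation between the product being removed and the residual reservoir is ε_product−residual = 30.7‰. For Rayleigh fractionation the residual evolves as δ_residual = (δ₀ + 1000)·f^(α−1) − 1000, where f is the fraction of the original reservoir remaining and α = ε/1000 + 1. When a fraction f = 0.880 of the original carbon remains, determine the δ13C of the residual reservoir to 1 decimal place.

Rayleigh residual: δ_res = (δ₀ + 1000)·f^(α−1) − 1000
α = ε/1000 + 1 = 1.03070, so α − 1 = 0.03070
f^(α−1) = 0.880^(0.03070) = 0.996083
δ_res = (-26.9 + 1000) × 0.996083 − 1000 = 969.289 − 1000 = -30.71‰

-30.7‰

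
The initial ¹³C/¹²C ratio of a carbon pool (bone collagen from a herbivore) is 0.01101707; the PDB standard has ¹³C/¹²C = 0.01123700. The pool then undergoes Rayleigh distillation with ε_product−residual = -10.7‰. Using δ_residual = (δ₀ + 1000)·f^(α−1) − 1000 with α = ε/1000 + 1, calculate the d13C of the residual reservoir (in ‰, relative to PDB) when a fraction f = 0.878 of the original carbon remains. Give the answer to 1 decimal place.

-18.2‰

δ₀ = (0.01101707/0.01123700 − 1)×1000 = (0.980428 − 1)×1000 = -19.572‰
α − 1 = ε/1000 = -0.0107
f^(α−1) = 0.878^(-0.0107) = 1.001393
δ_res = (-19.572 + 1000) × 1.001393 − 1000 = 981.794 − 1000 = -18.21‰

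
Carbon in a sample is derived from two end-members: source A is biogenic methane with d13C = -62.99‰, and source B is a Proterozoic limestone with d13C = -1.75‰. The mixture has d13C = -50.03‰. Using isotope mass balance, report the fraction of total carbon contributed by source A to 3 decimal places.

δ_mix = f_A·δ_A + (1 − f_A)·δ_B  ⇒  f_A = (δ_mix − δ_B)/(δ_A − δ_B)
f_A = (-50.03 − (-1.75)) / (-62.99 − (-1.75))
f_A = -48.28 / -61.24 = 0.7884

0.788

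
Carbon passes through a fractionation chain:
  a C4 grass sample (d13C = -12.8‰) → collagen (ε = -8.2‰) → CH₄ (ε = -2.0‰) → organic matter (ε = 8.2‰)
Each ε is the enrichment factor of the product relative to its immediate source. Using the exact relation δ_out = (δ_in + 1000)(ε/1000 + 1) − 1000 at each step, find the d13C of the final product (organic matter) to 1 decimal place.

step 1: δ = (-12.80 + 1000)·(-8.2/1000 + 1) − 1000 = -20.90‰
step 2: δ = (-20.90 + 1000)·(-2.0/1000 + 1) − 1000 = -22.85‰
step 3: δ = (-22.85 + 1000)·(8.2/1000 + 1) − 1000 = -14.84‰

-14.8‰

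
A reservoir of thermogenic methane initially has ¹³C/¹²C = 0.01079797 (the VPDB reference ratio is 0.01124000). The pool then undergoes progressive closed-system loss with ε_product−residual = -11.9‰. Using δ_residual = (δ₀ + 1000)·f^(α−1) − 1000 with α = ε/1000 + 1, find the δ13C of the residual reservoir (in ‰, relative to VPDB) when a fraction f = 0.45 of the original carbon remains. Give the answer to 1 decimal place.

-30.2‰

δ₀ = (0.01079797/0.01124000 − 1)×1000 = (0.960673 − 1)×1000 = -39.327‰
α − 1 = ε/1000 = -0.0119
f^(α−1) = 0.45^(-0.0119) = 1.009548
δ_res = (-39.327 + 1000) × 1.009548 − 1000 = 969.846 − 1000 = -30.15‰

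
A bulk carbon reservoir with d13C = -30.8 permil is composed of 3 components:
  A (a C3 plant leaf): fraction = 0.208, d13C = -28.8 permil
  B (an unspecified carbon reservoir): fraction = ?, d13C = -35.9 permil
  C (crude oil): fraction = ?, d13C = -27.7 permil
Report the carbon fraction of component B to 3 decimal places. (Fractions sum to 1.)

0.350

Let f_B and f_C be the unknown fractions; fractions sum to 1 so f_B + f_C = 0.792.
Mass balance: Σ fᵢ·δᵢ = δ_bulk ⇒ f_B·(-35.9) + f_C·(-27.7) = -30.8 − (-5.990) = -24.810
Substitute f_C = 0.792 − f_B:
f_B·(-35.9 − -27.7) = -24.810 − 0.792×(-27.7) = -2.871
f_B = -2.871 / -8.2 = 0.3501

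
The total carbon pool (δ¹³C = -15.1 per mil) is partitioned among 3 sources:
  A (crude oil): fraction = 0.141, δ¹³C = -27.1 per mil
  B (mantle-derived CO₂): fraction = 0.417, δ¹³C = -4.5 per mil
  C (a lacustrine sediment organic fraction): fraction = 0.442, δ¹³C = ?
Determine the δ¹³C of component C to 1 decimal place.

Isotope mass balance: δ_bulk = Σ fᵢ·δᵢ.
-15.1 = 0.141×(-27.1) + 0.417×(-4.5) + 0.442×δ_C
0.442·δ_C = -15.1 − (-5.698) = -9.402
δ_C = -9.402 / 0.442 = -21.27 per mil

-21.3 per mil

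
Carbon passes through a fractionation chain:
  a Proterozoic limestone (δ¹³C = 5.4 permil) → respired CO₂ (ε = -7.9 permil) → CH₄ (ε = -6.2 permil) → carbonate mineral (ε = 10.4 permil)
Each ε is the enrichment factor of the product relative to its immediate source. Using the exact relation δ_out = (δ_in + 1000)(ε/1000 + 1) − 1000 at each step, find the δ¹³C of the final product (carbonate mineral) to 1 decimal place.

1.6 permil

step 1: δ = (5.40 + 1000)·(-7.9/1000 + 1) − 1000 = -2.54 permil
step 2: δ = (-2.54 + 1000)·(-6.2/1000 + 1) − 1000 = -8.73 permil
step 3: δ = (-8.73 + 1000)·(10.4/1000 + 1) − 1000 = 1.58 permil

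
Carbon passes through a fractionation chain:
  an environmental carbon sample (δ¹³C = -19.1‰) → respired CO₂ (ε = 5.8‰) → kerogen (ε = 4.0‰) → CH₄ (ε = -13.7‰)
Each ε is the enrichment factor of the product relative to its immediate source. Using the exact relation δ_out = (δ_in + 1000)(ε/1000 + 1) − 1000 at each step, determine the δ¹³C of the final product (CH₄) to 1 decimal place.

step 1: δ = (-19.10 + 1000)·(5.8/1000 + 1) − 1000 = -13.41‰
step 2: δ = (-13.41 + 1000)·(4.0/1000 + 1) − 1000 = -9.46‰
step 3: δ = (-9.46 + 1000)·(-13.7/1000 + 1) − 1000 = -23.03‰

-23.0‰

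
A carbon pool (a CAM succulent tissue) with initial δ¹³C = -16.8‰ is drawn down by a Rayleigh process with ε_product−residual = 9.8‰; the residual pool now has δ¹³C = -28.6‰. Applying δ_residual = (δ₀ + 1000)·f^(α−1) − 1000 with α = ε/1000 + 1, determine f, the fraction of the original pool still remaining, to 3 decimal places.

α − 1 = ε/1000 = 0.0098
(δ_res + 1000)/(δ₀ + 1000) = (-28.6 + 1000)/(-16.8 + 1000) = 971.4/983.2 = 0.987998
f = 0.987998^(1/0.0098) = exp(ln(0.987998)/0.0098) = exp(-0.01207/0.0098)
f = exp(-1.2321) = 0.2917

0.292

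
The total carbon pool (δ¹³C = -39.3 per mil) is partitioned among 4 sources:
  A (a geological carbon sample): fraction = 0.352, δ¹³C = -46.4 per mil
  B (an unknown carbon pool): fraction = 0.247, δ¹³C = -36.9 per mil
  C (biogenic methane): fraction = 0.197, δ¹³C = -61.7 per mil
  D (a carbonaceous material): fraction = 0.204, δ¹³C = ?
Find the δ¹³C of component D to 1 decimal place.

Isotope mass balance: δ_bulk = Σ fᵢ·δᵢ.
-39.3 = 0.352×(-46.4) + 0.247×(-36.9) + 0.197×(-61.7) + 0.204×δ_D
0.204·δ_D = -39.3 − (-37.602) = -1.698
δ_D = -1.698 / 0.204 = -8.32 per mil

-8.3 per mil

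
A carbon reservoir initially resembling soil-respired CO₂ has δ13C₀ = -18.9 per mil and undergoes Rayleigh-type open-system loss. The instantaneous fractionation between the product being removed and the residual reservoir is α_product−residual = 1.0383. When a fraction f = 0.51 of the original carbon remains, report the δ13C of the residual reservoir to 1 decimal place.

-43.9 per mil

Rayleigh residual: δ_res = (δ₀ + 1000)·f^(α−1) − 1000
α − 1 = 0.03830
f^(α−1) = 0.51^(0.03830) = 0.974541
δ_res = (-18.9 + 1000) × 0.974541 − 1000 = 956.122 − 1000 = -43.88 per mil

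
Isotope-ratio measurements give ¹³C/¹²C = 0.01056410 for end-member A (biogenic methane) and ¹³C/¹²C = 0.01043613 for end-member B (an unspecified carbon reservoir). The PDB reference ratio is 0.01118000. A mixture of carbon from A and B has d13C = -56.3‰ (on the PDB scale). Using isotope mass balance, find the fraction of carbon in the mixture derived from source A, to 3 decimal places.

δ_A = (0.01056410/0.01118000 − 1)×1000 = (0.944911 − 1)×1000 = -55.089‰
δ_B = (0.01043613/0.01118000 − 1)×1000 = (0.933464 − 1)×1000 = -66.536‰
f_A = (δ_mix − δ_B)/(δ_A − δ_B) = (-56.3 − (-66.536))/(-55.089 − (-66.536))
f_A = 10.236 / 11.446 = 0.8942

0.894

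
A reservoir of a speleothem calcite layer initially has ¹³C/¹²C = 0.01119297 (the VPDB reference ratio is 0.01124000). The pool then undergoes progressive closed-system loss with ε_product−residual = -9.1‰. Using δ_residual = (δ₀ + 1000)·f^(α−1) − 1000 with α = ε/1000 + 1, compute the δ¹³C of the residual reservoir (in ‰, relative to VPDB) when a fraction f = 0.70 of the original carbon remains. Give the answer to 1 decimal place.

-0.9‰

δ₀ = (0.01119297/0.01124000 − 1)×1000 = (0.995816 − 1)×1000 = -4.184‰
α − 1 = ε/1000 = -0.0091
f^(α−1) = 0.70^(-0.0091) = 1.003251
δ_res = (-4.184 + 1000) × 1.003251 − 1000 = 999.053 − 1000 = -0.95‰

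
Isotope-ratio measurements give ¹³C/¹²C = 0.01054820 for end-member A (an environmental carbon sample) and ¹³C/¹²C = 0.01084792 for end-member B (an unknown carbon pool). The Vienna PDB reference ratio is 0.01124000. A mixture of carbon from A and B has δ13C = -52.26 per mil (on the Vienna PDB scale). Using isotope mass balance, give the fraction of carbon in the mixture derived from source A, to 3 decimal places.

0.652

δ_A = (0.01054820/0.01124000 − 1)×1000 = (0.938452 − 1)×1000 = -61.548 per mil
δ_B = (0.01084792/0.01124000 − 1)×1000 = (0.965117 − 1)×1000 = -34.883 per mil
f_A = (δ_mix − δ_B)/(δ_A − δ_B) = (-52.26 − (-34.883))/(-61.548 − (-34.883))
f_A = -17.377 / -26.665 = 0.6517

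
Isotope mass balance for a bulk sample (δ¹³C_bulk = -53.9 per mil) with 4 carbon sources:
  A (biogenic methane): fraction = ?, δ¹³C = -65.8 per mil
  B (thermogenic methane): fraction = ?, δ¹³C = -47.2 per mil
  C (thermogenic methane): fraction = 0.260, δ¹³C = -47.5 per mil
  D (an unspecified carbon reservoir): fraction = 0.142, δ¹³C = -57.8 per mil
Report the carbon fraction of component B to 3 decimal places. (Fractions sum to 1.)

0.323

Let f_B and f_A be the unknown fractions; fractions sum to 1 so f_B + f_A = 0.598.
Mass balance: Σ fᵢ·δᵢ = δ_bulk ⇒ f_B·(-47.2) + f_A·(-65.8) = -53.9 − (-20.558) = -33.342
Substitute f_A = 0.598 − f_B:
f_B·(-47.2 − -65.8) = -33.342 − 0.598×(-65.8) = 6.006
f_B = 6.006 / 18.6 = 0.3229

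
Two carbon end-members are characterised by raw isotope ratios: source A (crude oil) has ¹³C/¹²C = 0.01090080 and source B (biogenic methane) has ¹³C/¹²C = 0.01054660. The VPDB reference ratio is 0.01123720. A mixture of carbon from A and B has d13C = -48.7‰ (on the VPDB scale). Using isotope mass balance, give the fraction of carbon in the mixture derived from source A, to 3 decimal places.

0.405

δ_A = (0.01090080/0.01123720 − 1)×1000 = (0.970064 − 1)×1000 = -29.936‰
δ_B = (0.01054660/0.01123720 − 1)×1000 = (0.938543 − 1)×1000 = -61.457‰
f_A = (δ_mix − δ_B)/(δ_A − δ_B) = (-48.7 − (-61.457))/(-29.936 − (-61.457))
f_A = 12.757 / 31.520 = 0.4047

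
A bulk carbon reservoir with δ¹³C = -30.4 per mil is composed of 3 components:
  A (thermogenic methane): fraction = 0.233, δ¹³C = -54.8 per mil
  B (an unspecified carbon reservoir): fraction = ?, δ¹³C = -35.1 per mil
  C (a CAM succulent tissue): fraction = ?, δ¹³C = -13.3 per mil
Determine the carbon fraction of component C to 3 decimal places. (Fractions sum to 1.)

Let f_C and f_B be the unknown fractions; fractions sum to 1 so f_C + f_B = 0.767.
Mass balance: Σ fᵢ·δᵢ = δ_bulk ⇒ f_C·(-13.3) + f_B·(-35.1) = -30.4 − (-12.768) = -17.632
Substitute f_B = 0.767 − f_C:
f_C·(-13.3 − -35.1) = -17.632 − 0.767×(-35.1) = 9.290
f_C = 9.290 / 21.8 = 0.4262

0.426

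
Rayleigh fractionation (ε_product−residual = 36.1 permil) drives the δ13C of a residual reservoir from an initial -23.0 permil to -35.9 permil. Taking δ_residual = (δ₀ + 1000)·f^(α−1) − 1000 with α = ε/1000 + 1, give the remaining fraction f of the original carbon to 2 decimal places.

α − 1 = ε/1000 = 0.0361
(δ_res + 1000)/(δ₀ + 1000) = (-35.9 + 1000)/(-23.0 + 1000) = 964.1/977.0 = 0.986796
f = 0.986796^(1/0.0361) = exp(ln(0.986796)/0.0361) = exp(-0.01329/0.0361)
f = exp(-0.3682) = 0.6920

0.69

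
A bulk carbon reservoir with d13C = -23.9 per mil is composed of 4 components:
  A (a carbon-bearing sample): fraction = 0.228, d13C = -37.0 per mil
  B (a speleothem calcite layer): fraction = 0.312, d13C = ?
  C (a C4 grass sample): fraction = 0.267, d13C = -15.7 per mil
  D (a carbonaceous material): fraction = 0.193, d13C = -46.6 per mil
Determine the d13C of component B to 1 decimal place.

Isotope mass balance: δ_bulk = Σ fᵢ·δᵢ.
-23.9 = 0.228×(-37.0) + 0.312×δ_B + 0.267×(-15.7) + 0.193×(-46.6)
0.312·δ_B = -23.9 − (-21.622) = -2.278
δ_B = -2.278 / 0.312 = -7.30 per mil

-7.3 per mil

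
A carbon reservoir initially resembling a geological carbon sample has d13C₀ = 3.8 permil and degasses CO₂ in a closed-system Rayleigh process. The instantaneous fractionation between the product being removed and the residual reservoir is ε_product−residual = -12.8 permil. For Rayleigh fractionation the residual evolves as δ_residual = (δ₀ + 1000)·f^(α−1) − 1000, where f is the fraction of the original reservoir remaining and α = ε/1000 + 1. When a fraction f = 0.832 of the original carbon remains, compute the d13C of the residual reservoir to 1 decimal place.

Rayleigh residual: δ_res = (δ₀ + 1000)·f^(α−1) − 1000
α = ε/1000 + 1 = 0.98720, so α − 1 = -0.01280
f^(α−1) = 0.832^(-0.01280) = 1.002357
δ_res = (3.8 + 1000) × 1.002357 − 1000 = 1006.166 − 1000 = 6.17 permil

6.2 permil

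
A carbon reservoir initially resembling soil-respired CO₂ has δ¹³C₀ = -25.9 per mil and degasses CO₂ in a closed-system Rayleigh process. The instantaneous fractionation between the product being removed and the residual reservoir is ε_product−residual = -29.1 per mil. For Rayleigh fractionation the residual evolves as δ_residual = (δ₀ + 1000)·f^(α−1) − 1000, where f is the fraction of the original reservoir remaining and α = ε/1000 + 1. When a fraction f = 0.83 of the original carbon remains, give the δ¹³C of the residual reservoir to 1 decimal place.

-20.6 per mil

Rayleigh residual: δ_res = (δ₀ + 1000)·f^(α−1) − 1000
α = ε/1000 + 1 = 0.97090, so α − 1 = -0.02910
f^(α−1) = 0.83^(-0.02910) = 1.005437
δ_res = (-25.9 + 1000) × 1.005437 − 1000 = 979.396 − 1000 = -20.60 per mil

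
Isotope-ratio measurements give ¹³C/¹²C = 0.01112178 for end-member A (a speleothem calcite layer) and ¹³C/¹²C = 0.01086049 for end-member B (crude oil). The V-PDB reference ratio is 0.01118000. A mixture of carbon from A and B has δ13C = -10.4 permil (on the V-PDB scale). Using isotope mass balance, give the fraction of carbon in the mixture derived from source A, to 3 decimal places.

δ_A = (0.01112178/0.01118000 − 1)×1000 = (0.994792 − 1)×1000 = -5.208 permil
δ_B = (0.01086049/0.01118000 − 1)×1000 = (0.971421 − 1)×1000 = -28.579 permil
f_A = (δ_mix − δ_B)/(δ_A − δ_B) = (-10.4 − (-28.579))/(-5.208 − (-28.579))
f_A = 18.179 / 23.371 = 0.7778

0.778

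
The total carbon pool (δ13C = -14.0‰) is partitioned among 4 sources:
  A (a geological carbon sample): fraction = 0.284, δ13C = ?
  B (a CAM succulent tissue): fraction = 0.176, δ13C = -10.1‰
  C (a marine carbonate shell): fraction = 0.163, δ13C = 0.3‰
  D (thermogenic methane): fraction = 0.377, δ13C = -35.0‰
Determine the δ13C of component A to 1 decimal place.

3.3‰

Isotope mass balance: δ_bulk = Σ fᵢ·δᵢ.
-14.0 = 0.284×δ_A + 0.176×(-10.1) + 0.163×(0.3) + 0.377×(-35.0)
0.284·δ_A = -14.0 − (-14.924) = 0.924
δ_A = 0.924 / 0.284 = 3.25‰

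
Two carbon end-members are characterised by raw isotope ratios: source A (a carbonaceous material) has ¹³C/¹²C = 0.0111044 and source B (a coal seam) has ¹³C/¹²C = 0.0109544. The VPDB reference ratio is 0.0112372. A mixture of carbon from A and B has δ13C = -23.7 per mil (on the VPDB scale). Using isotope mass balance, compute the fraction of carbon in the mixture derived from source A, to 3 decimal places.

0.110

δ_A = (0.0111044/0.0112372 − 1)×1000 = (0.988182 − 1)×1000 = -11.818 per mil
δ_B = (0.0109544/0.0112372 − 1)×1000 = (0.974834 − 1)×1000 = -25.166 per mil
f_A = (δ_mix − δ_B)/(δ_A − δ_B) = (-23.7 − (-25.166))/(-11.818 − (-25.166))
f_A = 1.466 / 13.349 = 0.1099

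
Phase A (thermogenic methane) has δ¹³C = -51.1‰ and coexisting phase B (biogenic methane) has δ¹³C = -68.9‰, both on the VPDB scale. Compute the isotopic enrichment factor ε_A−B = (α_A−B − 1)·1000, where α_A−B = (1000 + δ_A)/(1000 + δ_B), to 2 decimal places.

α_A−B = (1000 + -51.1) / (1000 + -68.9) = 948.9 / 931.1 = 1.019117
ε_A−B = (1.019117 − 1) × 1000 = 19.117‰
(The approximation ε ≈ δ_A − δ_B would give 17.8‰.)

19.12‰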